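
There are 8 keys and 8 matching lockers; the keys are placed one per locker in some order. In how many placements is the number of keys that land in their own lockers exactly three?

Choose which 3 of the 8 are fixed: C(8,3) = 56.
The other 5 form a derangement: !5 = 44.
Total: 56 × 44 = 2464.

2464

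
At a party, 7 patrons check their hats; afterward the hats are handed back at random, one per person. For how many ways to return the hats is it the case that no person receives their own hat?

Recurrence: !7 = 6·(!6 + !5).
!7 = 6·(265 + 44) = 6·309 = 1854

1854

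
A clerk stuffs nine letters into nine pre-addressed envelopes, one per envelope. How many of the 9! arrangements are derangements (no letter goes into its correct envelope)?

133496

Recurrence: !9 = 8·(!8 + !7).
!9 = 8·(14833 + 1854) = 8·16687 = 133496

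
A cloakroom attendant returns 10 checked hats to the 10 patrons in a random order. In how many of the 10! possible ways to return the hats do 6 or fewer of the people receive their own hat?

Sum C(10,i)·!(10-i) for i = 0..6:
  i=0: C(10,0)·!10 = 1·1334961 = 1334961
  i=1: C(10,1)·!9 = 10·133496 = 1334960
  i=2: C(10,2)·!8 = 45·14833 = 667485
  i=3: C(10,3)·!7 = 120·1854 = 222480
  i=4: C(10,4)·!6 = 210·265 = 55650
  i=5: C(10,5)·!5 = 252·44 = 11088
  i=6: C(10,6)·!4 = 210·9 = 1890
Total = 3628514.

3628514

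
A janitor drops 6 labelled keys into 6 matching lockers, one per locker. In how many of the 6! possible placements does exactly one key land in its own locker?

Choose which one of the 6 is fixed: C(6,1) = 6.
The other 5 form a derangement: !5 = 44.
Total: 6 × 44 = 264.

264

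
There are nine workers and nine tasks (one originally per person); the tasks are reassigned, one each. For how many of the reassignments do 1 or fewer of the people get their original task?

266993

# with exactly i fixed is C(9,i)·!(9-i); sum over i=0..1:
  i=0: C(9,0)·!9 = 1·133496 = 133496
  i=1: C(9,1)·!8 = 9·14833 = 133497
Total = 266993.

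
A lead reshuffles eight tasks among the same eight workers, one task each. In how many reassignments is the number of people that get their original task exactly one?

14832

Pick the single fixed position: C(8,1) = 8 ways.
The other 7 form a derangement: !7 = 1854.
Total: 8 × 1854 = 14832.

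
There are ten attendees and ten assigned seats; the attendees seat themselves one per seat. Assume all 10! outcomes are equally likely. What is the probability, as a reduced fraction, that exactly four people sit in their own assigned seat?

53/3456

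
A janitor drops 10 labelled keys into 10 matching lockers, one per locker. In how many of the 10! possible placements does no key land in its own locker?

1334961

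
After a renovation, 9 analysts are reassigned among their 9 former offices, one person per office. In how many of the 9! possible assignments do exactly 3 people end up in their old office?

22260

Choose which 3 of the 9 are fixed: C(9,3) = 84.
The other 6 form a derangement: !6 = 265.
Total: 84 × 265 = 22260.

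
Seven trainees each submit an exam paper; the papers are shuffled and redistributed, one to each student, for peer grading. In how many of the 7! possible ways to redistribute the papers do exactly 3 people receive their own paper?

Pick the 3 fixed positions: C(7,3) = 35 ways.
The remaining 4 must be deranged: !4 = 9.
Total: 35 × 9 = 315.

315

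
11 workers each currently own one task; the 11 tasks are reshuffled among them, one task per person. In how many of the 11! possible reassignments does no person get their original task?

!11 is the nearest integer to 11!/e.
11! = 39916800, and 39916800/e ≈ 14684570.08, so !11 = 14684570.

14684570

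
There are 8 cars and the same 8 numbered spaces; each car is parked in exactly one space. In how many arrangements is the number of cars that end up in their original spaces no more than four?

40179

Sum C(8,i)·!(8-i) for i = 0..4:
  i=0: C(8,0)·!8 = 1·14833 = 14833
  i=1: C(8,1)·!7 = 8·1854 = 14832
  i=2: C(8,2)·!6 = 28·265 = 7420
  i=3: C(8,3)·!5 = 56·44 = 2464
  i=4: C(8,4)·!4 = 70·9 = 630
Total = 40179.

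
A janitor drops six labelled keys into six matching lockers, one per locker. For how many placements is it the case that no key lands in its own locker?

Recurrence: !6 = 5·(!5 + !4).
!6 = 5·(44 + 9) = 5·53 = 265

265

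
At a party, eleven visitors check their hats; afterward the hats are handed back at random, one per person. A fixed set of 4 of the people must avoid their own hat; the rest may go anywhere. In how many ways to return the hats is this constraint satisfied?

27422640

Let A_j be the event that the j-th constrained one is fixed. By inclusion-exclusion over the 4 events:
Σ_{j=0}^{4} (-1)^j C(4,j)(11-j)!
= C(4,0)·11! - C(4,1)·10! + C(4,2)·9! - C(4,3)·8! + C(4,4)·7!
= 39916800 - 14515200 + 2177280 - 161280 + 5040
= 27422640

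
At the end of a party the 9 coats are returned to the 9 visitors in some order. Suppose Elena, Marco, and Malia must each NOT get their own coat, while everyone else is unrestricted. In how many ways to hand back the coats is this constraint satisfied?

Inclusion-exclusion on the 3 forbidden self-matches:
Σ_{j=0}^{3} (-1)^j C(3,j)(9-j)!
= C(3,0)·9! - C(3,1)·8! + C(3,2)·7! - C(3,3)·6!
= 362880 - 120960 + 15120 - 720
= 256320

256320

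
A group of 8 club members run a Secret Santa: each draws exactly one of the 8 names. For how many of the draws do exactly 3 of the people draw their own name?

2464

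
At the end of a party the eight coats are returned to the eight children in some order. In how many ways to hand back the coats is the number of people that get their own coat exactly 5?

112

Pick the 5 fixed positions: C(8,5) = 56 ways.
The remaining 3 must be deranged: !3 = 2.
Total: 56 × 2 = 112.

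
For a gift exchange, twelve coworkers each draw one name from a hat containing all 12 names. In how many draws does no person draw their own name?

176214841

By inclusion-exclusion, !12 = Σ (-1)^k · 12!/k! for k=0..12
= 12! - 12!/1! + 12!/2! - 12!/3! + 12!/4! - 12!/5! + 12!/6! - 12!/7! + 12!/8! - 12!/9! + 12!/10! - 12!/11! + 12!/12!
= 479001600 - 479001600 + 239500800 - 79833600 + 19958400 - 3991680 + 665280 - 95040 + 11880 - 1320 + 132 - 12 + 1
= 176214841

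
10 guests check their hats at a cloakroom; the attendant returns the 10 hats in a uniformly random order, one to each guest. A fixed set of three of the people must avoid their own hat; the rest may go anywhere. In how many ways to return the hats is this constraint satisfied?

Let A_j be the event that the j-th constrained one is fixed. By inclusion-exclusion over the 3 events:
Σ_{j=0}^{3} (-1)^j C(3,j)(10-j)!
= C(3,0)·10! - C(3,1)·9! + C(3,2)·8! - C(3,3)·7!
= 3628800 - 1088640 + 120960 - 5040
= 2656080

2656080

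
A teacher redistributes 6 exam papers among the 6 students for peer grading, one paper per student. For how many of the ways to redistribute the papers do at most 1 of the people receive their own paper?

# with exactly i fixed is C(6,i)·!(6-i); sum over i=0..1:
  i=0: C(6,0)·!6 = 1·265 = 265
  i=1: C(6,1)·!5 = 6·44 = 264
Total = 529.

529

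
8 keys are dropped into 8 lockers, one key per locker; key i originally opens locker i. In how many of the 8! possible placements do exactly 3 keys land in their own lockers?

2464

Choose which 3 of the 8 are fixed: C(8,3) = 56.
The other 5 form a derangement: !5 = 44.
Total: 56 × 44 = 2464.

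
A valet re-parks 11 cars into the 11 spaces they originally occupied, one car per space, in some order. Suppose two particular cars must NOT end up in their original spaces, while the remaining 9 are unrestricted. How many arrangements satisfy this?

33022080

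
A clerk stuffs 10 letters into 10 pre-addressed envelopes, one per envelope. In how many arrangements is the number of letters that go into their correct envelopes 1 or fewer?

2669921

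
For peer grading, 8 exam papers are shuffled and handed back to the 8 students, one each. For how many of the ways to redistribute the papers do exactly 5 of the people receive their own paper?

112

Choose which 5 of the 8 are fixed: C(8,5) = 56.
The remaining 3 must be deranged: !3 = 2.
Total: 56 × 2 = 112.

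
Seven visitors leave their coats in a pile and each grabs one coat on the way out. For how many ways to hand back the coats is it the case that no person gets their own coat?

Recurrence: !7 = 7·!6 + (-1)^7.
!7 = 7·265 - 1 = 1854

1854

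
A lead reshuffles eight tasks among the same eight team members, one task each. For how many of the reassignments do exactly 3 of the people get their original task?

2464

Choose which 3 of the 8 are fixed: C(8,3) = 56.
The other 5 form a derangement: !5 = 44.
Total: 56 × 44 = 2464.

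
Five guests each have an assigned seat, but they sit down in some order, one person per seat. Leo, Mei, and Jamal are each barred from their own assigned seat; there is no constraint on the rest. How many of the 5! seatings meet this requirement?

64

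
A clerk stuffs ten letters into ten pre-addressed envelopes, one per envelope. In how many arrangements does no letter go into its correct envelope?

1334961

The number of derangements of 10 is !10 = Σ_{k=0}^{10} (-1)^k·10!/k!
= 10! - 10!/1! + 10!/2! - 10!/3! + 10!/4! - 10!/5! + 10!/6! - 10!/7! + 10!/8! - 10!/9! + 10!/10!
= 3628800 - 3628800 + 1814400 - 604800 + 151200 - 30240 + 5040 - 720 + 90 - 10 + 1
= 1334961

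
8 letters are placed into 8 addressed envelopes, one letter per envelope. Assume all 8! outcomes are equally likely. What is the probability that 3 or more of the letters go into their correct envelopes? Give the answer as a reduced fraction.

Favorable outcomes: Σ_{i≥3} C(8,i)·!(8-i) = 56·44 + 70·9 + 56·2 + 28·1 + 8·0 + 1·1 = 3235.
Total outcomes: 8! = 40320.
Probability = 3235/40320 = 647/8064.

647/8064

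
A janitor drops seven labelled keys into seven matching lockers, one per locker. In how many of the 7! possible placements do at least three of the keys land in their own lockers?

407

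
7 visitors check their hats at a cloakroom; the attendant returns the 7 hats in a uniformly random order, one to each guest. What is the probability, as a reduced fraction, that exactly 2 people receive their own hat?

11/60

Favorable outcomes: C(7,2)·!5 = 21·44 = 924.
Total outcomes: 7! = 5040.
Probability = 924/5040 = 11/60.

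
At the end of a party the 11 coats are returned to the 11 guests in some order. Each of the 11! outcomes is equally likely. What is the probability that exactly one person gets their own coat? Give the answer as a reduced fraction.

Favorable outcomes: C(11,1)·!10 = 11·1334961 = 14684571.
Total outcomes: 11! = 39916800.
Probability = 14684571/39916800 = 16481/44800.

16481/44800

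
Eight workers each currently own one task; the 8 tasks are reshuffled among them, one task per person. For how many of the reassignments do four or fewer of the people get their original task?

Sum C(8,i)·!(8-i) for i = 0..4:
  i=0: C(8,0)·!8 = 1·14833 = 14833
  i=1: C(8,1)·!7 = 8·1854 = 14832
  i=2: C(8,2)·!6 = 28·265 = 7420
  i=3: C(8,3)·!5 = 56·44 = 2464
  i=4: C(8,4)·!4 = 70·9 = 630
Total = 40179.

40179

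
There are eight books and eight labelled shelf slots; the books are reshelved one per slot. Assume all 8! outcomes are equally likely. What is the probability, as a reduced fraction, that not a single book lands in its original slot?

Favorable outcomes: !8 = 14833.
Total outcomes: 8! = 40320.
Probability = 14833/40320 = 2119/5760.

2119/5760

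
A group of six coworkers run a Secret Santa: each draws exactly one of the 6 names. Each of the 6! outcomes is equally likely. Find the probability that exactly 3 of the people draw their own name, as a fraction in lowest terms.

1/18

Favorable outcomes: C(6,3)·!3 = 20·2 = 40.
Total outcomes: 6! = 720.
Probability = 40/720 = 1/18.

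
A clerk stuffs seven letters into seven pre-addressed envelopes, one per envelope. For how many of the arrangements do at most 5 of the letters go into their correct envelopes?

5039

# with exactly i fixed is C(7,i)·!(7-i); sum over i=0..5:
  i=0: C(7,0)·!7 = 1·1854 = 1854
  i=1: C(7,1)·!6 = 7·265 = 1855
  i=2: C(7,2)·!5 = 21·44 = 924
  i=3: C(7,3)·!4 = 35·9 = 315
  i=4: C(7,4)·!3 = 35·2 = 70
  i=5: C(7,5)·!2 = 21·1 = 21
Total = 5039.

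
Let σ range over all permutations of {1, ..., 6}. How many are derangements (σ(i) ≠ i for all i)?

265

!6 is the nearest integer to 6!/e.
6! = 720, and 720/e ≈ 264.87, so !6 = 265.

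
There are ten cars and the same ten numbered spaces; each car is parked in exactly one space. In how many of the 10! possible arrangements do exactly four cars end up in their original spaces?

55650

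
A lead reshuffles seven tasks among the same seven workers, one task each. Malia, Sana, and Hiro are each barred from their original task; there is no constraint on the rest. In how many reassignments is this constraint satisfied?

3216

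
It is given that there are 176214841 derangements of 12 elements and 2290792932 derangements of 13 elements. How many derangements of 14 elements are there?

32071101049

!14 = (14-1)·(!13 + !12) = 13·(2290792932 + 176214841) = 13·2467007773 = 32071101049.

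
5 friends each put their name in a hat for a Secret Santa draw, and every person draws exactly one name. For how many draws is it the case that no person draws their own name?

The subfactorial !5 = [5!/e] (nearest integer).
5! = 120, and 120/e ≈ 44.15, so !5 = 44.

44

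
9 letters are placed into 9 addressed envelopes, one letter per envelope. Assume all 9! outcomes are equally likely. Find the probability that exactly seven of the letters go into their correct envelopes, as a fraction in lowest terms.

1/10080

Favorable outcomes: C(9,7)·!2 = 36·1 = 36.
Total outcomes: 9! = 362880.
Probability = 36/362880 = 1/10080.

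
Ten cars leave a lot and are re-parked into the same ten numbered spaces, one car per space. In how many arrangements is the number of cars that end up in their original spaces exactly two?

Pick the 2 fixed positions: C(10,2) = 45 ways.
The remaining 8 must be deranged: !8 = 14833.
Total: 45 × 14833 = 667485.

667485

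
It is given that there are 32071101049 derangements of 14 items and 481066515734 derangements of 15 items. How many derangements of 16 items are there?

7697064251745

!16 = (16-1)·(!15 + !14) = 15·(481066515734 + 32071101049) = 15·513137616783 = 7697064251745.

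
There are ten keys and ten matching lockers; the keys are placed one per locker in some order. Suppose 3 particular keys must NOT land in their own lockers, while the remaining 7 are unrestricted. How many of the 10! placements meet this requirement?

2656080

Inclusion-exclusion on the 3 forbidden self-matches:
Σ_{j=0}^{3} (-1)^j C(3,j)(10-j)!
= C(3,0)·10! - C(3,1)·9! + C(3,2)·8! - C(3,3)·7!
= 3628800 - 1088640 + 120960 - 5040
= 2656080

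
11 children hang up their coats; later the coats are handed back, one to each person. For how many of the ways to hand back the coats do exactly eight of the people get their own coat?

330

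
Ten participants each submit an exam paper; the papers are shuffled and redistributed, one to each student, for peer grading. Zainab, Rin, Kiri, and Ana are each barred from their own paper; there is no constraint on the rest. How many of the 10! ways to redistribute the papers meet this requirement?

Let A_j be the event that the j-th constrained one is fixed. By inclusion-exclusion over the 4 events:
Σ_{j=0}^{4} (-1)^j C(4,j)(10-j)!
= C(4,0)·10! - C(4,1)·9! + C(4,2)·8! - C(4,3)·7! + C(4,4)·6!
= 3628800 - 1451520 + 241920 - 20160 + 720
= 2399760

2399760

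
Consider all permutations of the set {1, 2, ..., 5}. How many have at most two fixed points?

109

Sum C(5,i)·!(5-i) for i = 0..2:
  i=0: C(5,0)·!5 = 1·44 = 44
  i=1: C(5,1)·!4 = 5·9 = 45
  i=2: C(5,2)·!3 = 10·2 = 20
Total = 109.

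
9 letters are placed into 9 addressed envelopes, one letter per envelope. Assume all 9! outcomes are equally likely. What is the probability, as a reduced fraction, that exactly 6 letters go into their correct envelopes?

1/2160

Favorable outcomes: C(9,6)·!3 = 84·2 = 168.
Total outcomes: 9! = 362880.
Probability = 168/362880 = 1/2160.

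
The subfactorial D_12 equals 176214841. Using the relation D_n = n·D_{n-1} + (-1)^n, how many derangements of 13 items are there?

2290792932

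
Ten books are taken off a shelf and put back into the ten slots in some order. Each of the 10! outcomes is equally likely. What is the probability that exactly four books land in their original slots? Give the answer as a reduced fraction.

Favorable outcomes: C(10,4)·!6 = 210·265 = 55650.
Total outcomes: 10! = 3628800.
Probability = 55650/3628800 = 53/3456.

53/3456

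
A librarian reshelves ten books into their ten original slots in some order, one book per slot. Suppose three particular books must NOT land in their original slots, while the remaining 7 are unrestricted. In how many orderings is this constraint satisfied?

2656080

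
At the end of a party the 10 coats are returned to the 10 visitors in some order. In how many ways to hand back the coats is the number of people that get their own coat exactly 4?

55650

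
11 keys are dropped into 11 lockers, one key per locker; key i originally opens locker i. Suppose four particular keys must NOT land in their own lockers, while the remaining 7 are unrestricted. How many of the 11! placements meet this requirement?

27422640

Let A_j be the event that the j-th constrained one is fixed. By inclusion-exclusion over the 4 events:
Σ_{j=0}^{4} (-1)^j C(4,j)(11-j)!
= C(4,0)·11! - C(4,1)·10! + C(4,2)·9! - C(4,3)·8! + C(4,4)·7!
= 39916800 - 14515200 + 2177280 - 161280 + 5040
= 27422640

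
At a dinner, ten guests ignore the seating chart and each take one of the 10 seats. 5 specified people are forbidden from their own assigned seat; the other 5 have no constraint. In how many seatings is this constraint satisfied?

2170680

Let A_j be the event that the j-th constrained one is fixed. By inclusion-exclusion over the 5 events:
Σ_{j=0}^{5} (-1)^j C(5,j)(10-j)!
= C(5,0)·10! - C(5,1)·9! + C(5,2)·8! - C(5,3)·7! + C(5,4)·6! - C(5,5)·5!
= 3628800 - 1814400 + 403200 - 50400 + 3600 - 120
= 2170680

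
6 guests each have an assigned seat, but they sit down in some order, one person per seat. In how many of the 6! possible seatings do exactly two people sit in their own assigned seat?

135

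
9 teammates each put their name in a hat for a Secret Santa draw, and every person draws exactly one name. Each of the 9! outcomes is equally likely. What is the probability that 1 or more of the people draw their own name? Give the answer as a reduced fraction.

28673/45360

Favorable outcomes: Σ_{i≥1} C(9,i)·!(9-i) = 9·14833 + 36·1854 + 84·265 + 126·44 + 126·9 + 84·2 + 36·1 + 9·0 + 1·1 = 229384.
Total outcomes: 9! = 362880.
Probability = 229384/362880 = 28673/45360.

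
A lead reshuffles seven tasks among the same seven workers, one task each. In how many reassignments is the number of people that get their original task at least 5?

# with exactly i fixed is C(7,i)·!(7-i); sum over i=5..7:
  i=5: C(7,5)·!2 = 21·1 = 21
  i=6: C(7,6)·!1 = 7·0 = 0
  i=7: C(7,7)·!0 = 1·1 = 1
Total = 22.

22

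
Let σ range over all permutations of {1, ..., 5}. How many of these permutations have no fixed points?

Use !n = n·!(n-1) + (-1)^n.
!5 = 5·9 - 1 = 44

44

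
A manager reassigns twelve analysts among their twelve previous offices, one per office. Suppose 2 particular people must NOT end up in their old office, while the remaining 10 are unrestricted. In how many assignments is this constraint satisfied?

Let A_j be the event that the j-th constrained one is fixed. By inclusion-exclusion over the 2 events:
Σ_{j=0}^{2} (-1)^j C(2,j)(12-j)!
= C(2,0)·12! - C(2,1)·11! + C(2,2)·10!
= 479001600 - 79833600 + 3628800
= 402796800

402796800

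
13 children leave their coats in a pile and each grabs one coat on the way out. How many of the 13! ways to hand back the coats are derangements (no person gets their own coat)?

2290792932

!13 = 13! · Σ_{k=0}^{13} (-1)^k/k!
= 13! - 13!/1! + 13!/2! - 13!/3! + 13!/4! - 13!/5! + 13!/6! - 13!/7! + 13!/8! - 13!/9! + 13!/10! - 13!/11! + 13!/12! - 13!/13!
= 6227020800 - 6227020800 + 3113510400 - 1037836800 + 259459200 - 51891840 + 8648640 - 1235520 + 154440 - 17160 + 1716 - 156 + 13 - 1
= 2290792932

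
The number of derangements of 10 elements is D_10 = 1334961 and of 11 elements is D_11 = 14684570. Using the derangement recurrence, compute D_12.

176214841

D_12 = (12-1)·(D_11 + D_10) = 11·(14684570 + 1334961) = 11·16019531 = 176214841.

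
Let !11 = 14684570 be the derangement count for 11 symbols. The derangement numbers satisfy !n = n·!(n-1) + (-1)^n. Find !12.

176214841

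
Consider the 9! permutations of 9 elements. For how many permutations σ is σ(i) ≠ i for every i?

133496

Recurrence: !9 = 8·(!8 + !7).
!9 = 8·(14833 + 1854) = 8·16687 = 133496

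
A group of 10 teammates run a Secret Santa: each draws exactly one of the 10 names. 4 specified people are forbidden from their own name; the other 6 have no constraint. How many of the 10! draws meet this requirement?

2399760

Inclusion-exclusion on the 4 forbidden self-matches:
Σ_{j=0}^{4} (-1)^j C(4,j)(10-j)!
= C(4,0)·10! - C(4,1)·9! + C(4,2)·8! - C(4,3)·7! + C(4,4)·6!
= 3628800 - 1451520 + 241920 - 20160 + 720
= 2399760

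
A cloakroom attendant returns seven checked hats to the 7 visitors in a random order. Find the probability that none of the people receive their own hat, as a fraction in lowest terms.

103/280

Favorable outcomes: !7 = 1854.
Total outcomes: 7! = 5040.
Probability = 1854/5040 = 103/280.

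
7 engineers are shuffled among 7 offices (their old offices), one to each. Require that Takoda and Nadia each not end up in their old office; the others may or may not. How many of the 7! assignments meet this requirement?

Let A_j be the event that the j-th constrained one is fixed. By inclusion-exclusion over the 2 events:
Σ_{j=0}^{2} (-1)^j C(2,j)(7-j)!
= C(2,0)·7! - C(2,1)·6! + C(2,2)·5!
= 5040 - 1440 + 120
= 3720

3720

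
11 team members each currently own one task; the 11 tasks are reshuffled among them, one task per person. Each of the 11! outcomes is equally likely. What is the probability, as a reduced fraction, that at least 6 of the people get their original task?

5921/9979200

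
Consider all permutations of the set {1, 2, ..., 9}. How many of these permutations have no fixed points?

133496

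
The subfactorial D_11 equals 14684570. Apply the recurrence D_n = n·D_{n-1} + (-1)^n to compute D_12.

D_12 = 12·14684570 + 1 = 176214841.

176214841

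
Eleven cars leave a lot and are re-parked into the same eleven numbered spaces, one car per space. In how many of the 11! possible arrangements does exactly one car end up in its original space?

Pick the single fixed position: C(11,1) = 11 ways.
The remaining 10 must be deranged: !10 = 1334961.
Total: 11 × 1334961 = 14684571.

14684571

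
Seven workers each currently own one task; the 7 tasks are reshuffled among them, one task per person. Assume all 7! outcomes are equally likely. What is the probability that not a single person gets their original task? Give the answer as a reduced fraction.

103/280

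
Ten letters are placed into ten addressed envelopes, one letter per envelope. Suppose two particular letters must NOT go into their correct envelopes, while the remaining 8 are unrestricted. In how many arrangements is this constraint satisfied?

Inclusion-exclusion on the 2 forbidden self-matches:
Σ_{j=0}^{2} (-1)^j C(2,j)(10-j)!
= C(2,0)·10! - C(2,1)·9! + C(2,2)·8!
= 3628800 - 725760 + 40320
= 2943360

2943360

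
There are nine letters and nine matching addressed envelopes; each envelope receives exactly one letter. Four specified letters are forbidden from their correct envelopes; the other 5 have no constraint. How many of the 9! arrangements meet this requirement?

229080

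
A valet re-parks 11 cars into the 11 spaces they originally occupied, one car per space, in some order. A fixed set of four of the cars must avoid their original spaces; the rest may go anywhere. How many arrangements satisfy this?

27422640

Inclusion-exclusion on the 4 forbidden self-matches:
Σ_{j=0}^{4} (-1)^j C(4,j)(11-j)!
= C(4,0)·11! - C(4,1)·10! + C(4,2)·9! - C(4,3)·8! + C(4,4)·7!
= 39916800 - 14515200 + 2177280 - 161280 + 5040
= 27422640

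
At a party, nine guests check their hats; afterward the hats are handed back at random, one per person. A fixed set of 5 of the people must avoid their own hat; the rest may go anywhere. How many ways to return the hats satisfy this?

Let A_j be the event that the j-th constrained one is fixed. By inclusion-exclusion over the 5 events:
Σ_{j=0}^{5} (-1)^j C(5,j)(9-j)!
= C(5,0)·9! - C(5,1)·8! + C(5,2)·7! - C(5,3)·6! + C(5,4)·5! - C(5,5)·4!
= 362880 - 201600 + 50400 - 7200 + 600 - 24
= 205056

205056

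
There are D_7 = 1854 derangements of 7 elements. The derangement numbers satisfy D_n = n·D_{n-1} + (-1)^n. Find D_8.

D_8 = 8·1854 + 1 = 14833.

14833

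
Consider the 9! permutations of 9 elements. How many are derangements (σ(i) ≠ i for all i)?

133496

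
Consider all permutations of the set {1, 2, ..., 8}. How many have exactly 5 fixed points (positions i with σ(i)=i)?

112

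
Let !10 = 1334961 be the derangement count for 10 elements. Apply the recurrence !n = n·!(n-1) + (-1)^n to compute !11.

!11 = 11·1334961 - 1 = 14684570.

14684570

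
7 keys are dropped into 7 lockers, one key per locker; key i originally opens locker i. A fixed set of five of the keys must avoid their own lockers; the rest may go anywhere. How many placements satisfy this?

2428

Inclusion-exclusion on the 5 forbidden self-matches:
Σ_{j=0}^{5} (-1)^j C(5,j)(7-j)!
= C(5,0)·7! - C(5,1)·6! + C(5,2)·5! - C(5,3)·4! + C(5,4)·3! - C(5,5)·2!
= 5040 - 3600 + 1200 - 240 + 30 - 2
= 2428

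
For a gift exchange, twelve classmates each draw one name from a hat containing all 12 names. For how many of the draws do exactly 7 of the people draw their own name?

34848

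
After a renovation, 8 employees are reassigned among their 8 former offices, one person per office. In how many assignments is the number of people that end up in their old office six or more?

29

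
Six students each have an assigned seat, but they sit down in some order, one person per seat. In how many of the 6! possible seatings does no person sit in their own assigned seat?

265

Use !n = n·!(n-1) + (-1)^n.
!6 = 6·44 + 1 = 265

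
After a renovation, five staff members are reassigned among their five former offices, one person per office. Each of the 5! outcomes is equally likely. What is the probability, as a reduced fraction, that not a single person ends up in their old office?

11/30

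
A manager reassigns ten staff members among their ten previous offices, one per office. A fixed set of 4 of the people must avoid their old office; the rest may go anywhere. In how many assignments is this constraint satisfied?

Inclusion-exclusion on the 4 forbidden self-matches:
Σ_{j=0}^{4} (-1)^j C(4,j)(10-j)!
= C(4,0)·10! - C(4,1)·9! + C(4,2)·8! - C(4,3)·7! + C(4,4)·6!
= 3628800 - 1451520 + 241920 - 20160 + 720
= 2399760

2399760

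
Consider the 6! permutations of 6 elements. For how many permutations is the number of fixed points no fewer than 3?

56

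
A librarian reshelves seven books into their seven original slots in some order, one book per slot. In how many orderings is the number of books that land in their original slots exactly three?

Pick the 3 fixed positions: C(7,3) = 35 ways.
The remaining 4 must be deranged: !4 = 9.
Total: 35 × 9 = 315.

315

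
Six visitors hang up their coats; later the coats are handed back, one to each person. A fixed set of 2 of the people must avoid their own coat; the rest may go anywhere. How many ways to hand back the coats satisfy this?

504

Let A_j be the event that the j-th constrained one is fixed. By inclusion-exclusion over the 2 events:
Σ_{j=0}^{2} (-1)^j C(2,j)(6-j)!
= C(2,0)·6! - C(2,1)·5! + C(2,2)·4!
= 720 - 240 + 24
= 504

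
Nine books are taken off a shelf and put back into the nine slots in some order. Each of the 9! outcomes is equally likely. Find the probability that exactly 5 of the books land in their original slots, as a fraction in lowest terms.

1/320

Favorable outcomes: C(9,5)·!4 = 126·9 = 1134.
Total outcomes: 9! = 362880.
Probability = 1134/362880 = 1/320.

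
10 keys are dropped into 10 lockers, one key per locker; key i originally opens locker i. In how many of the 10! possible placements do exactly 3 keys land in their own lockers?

222480

Pick the 3 fixed positions: C(10,3) = 120 ways.
The remaining 7 must be deranged: !7 = 1854.
Total: 120 × 1854 = 222480.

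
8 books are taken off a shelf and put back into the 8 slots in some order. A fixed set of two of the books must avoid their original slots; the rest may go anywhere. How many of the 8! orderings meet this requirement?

30960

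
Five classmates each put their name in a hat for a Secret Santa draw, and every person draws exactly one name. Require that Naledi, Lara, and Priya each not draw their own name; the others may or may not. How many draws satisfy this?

Inclusion-exclusion on the 3 forbidden self-matches:
Σ_{j=0}^{3} (-1)^j C(3,j)(5-j)!
= C(3,0)·5! - C(3,1)·4! + C(3,2)·3! - C(3,3)·2!
= 120 - 72 + 18 - 2
= 64

64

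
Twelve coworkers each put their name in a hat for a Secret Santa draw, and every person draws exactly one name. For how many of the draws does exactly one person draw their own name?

176214840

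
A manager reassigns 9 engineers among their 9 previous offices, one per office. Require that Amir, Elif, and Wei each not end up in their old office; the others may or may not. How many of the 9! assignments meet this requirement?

Let A_j be the event that the j-th constrained one is fixed. By inclusion-exclusion over the 3 events:
Σ_{j=0}^{3} (-1)^j C(3,j)(9-j)!
= C(3,0)·9! - C(3,1)·8! + C(3,2)·7! - C(3,3)·6!
= 362880 - 120960 + 15120 - 720
= 256320

256320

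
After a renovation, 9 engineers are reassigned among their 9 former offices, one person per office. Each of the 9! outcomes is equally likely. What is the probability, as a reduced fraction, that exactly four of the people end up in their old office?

Favorable outcomes: C(9,4)·!5 = 126·44 = 5544.
Total outcomes: 9! = 362880.
Probability = 5544/362880 = 11/720.

11/720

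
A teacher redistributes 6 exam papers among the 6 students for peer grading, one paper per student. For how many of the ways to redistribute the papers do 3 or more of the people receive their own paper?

56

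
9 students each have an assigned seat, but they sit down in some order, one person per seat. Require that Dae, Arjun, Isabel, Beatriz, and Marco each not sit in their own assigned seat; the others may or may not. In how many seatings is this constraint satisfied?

Let A_j be the event that the j-th constrained one is fixed. By inclusion-exclusion over the 5 events:
Σ_{j=0}^{5} (-1)^j C(5,j)(9-j)!
= C(5,0)·9! - C(5,1)·8! + C(5,2)·7! - C(5,3)·6! + C(5,4)·5! - C(5,5)·4!
= 362880 - 201600 + 50400 - 7200 + 600 - 24
= 205056

205056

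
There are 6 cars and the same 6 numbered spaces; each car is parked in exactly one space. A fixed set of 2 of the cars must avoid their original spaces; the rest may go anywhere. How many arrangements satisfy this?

504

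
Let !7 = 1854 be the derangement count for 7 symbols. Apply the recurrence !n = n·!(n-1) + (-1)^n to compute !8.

14833

!8 = 8·1854 + 1 = 14833.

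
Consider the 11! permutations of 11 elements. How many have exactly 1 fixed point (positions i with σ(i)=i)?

14684571

Pick the single fixed position: C(11,1) = 11 ways.
The remaining 10 must be deranged: !10 = 1334961.
Total: 11 × 1334961 = 14684571.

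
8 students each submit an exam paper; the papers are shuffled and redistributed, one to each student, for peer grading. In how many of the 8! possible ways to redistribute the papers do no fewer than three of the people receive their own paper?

Sum C(8,i)·!(8-i) for i = 3..8:
  i=3: C(8,3)·!5 = 56·44 = 2464
  i=4: C(8,4)·!4 = 70·9 = 630
  i=5: C(8,5)·!3 = 56·2 = 112
  i=6: C(8,6)·!2 = 28·1 = 28
  i=7: C(8,7)·!1 = 8·0 = 0
  i=8: C(8,8)·!0 = 1·1 = 1
Total = 3235.

3235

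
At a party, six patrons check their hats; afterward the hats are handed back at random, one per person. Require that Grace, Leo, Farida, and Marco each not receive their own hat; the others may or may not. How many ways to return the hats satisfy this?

Inclusion-exclusion on the 4 forbidden self-matches:
Σ_{j=0}^{4} (-1)^j C(4,j)(6-j)!
= C(4,0)·6! - C(4,1)·5! + C(4,2)·4! - C(4,3)·3! + C(4,4)·2!
= 720 - 480 + 144 - 24 + 2
= 362

362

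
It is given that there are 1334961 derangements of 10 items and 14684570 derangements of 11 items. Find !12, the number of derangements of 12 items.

176214841

!12 = (12-1)·(!11 + !10) = 11·(14684570 + 1334961) = 11·16019531 = 176214841.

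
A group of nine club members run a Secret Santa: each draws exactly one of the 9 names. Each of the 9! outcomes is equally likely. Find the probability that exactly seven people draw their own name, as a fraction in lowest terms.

1/10080

Favorable outcomes: C(9,7)·!2 = 36·1 = 36.
Total outcomes: 9! = 362880.
Probability = 36/362880 = 1/10080.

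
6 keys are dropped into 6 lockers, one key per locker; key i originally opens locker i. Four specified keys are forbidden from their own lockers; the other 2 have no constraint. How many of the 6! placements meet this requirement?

362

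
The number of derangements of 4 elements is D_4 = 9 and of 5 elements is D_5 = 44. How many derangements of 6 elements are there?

265

D_6 = (6-1)·(D_5 + D_4) = 5·(44 + 9) = 5·53 = 265.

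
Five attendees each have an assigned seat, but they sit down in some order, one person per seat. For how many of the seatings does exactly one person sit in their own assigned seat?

Choose which one of the 5 is fixed: C(5,1) = 5.
The remaining 4 must be deranged: !4 = 9.
Total: 5 × 9 = 45.

45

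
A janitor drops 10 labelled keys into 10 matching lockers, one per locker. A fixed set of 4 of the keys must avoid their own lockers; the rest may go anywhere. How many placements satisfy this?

2399760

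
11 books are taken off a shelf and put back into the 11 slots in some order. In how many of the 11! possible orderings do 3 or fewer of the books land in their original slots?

# with exactly i fixed is C(11,i)·!(11-i); sum over i=0..3:
  i=0: C(11,0)·!11 = 1·14684570 = 14684570
  i=1: C(11,1)·!10 = 11·1334961 = 14684571
  i=2: C(11,2)·!9 = 55·133496 = 7342280
  i=3: C(11,3)·!8 = 165·14833 = 2447445
Total = 39158866.

39158866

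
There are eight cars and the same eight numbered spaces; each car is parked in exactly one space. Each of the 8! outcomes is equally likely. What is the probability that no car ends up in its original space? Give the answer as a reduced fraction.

Favorable outcomes: !8 = 14833.
Total outcomes: 8! = 40320.
Probability = 14833/40320 = 2119/5760.

2119/5760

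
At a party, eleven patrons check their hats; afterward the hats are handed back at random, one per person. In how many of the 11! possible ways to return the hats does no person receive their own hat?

!11 is the nearest integer to 11!/e.
11! = 39916800, and 39916800/e ≈ 14684570.08, so !11 = 14684570.

14684570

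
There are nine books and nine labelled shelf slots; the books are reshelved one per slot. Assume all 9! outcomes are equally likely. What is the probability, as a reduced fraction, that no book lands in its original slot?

Favorable outcomes: !9 = 133496.
Total outcomes: 9! = 362880.
Probability = 133496/362880 = 16687/45360.

16687/45360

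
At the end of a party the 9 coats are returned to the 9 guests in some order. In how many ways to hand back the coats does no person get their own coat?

133496

The number of derangements of 9 is !9 = Σ_{k=0}^{9} (-1)^k·9!/k!
= 9! - 9!/1! + 9!/2! - 9!/3! + 9!/4! - 9!/5! + 9!/6! - 9!/7! + 9!/8! - 9!/9!
= 362880 - 362880 + 181440 - 60480 + 15120 - 3024 + 504 - 72 + 9 - 1
= 133496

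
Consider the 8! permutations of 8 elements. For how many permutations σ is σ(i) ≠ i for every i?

14833

The number of derangements of 8 is !8 = Σ_{k=0}^{8} (-1)^k·8!/k!
= 8! - 8!/1! + 8!/2! - 8!/3! + 8!/4! - 8!/5! + 8!/6! - 8!/7! + 8!/8!
= 40320 - 40320 + 20160 - 6720 + 1680 - 336 + 56 - 8 + 1
= 14833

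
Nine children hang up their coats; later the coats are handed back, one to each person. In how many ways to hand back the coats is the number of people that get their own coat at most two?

333737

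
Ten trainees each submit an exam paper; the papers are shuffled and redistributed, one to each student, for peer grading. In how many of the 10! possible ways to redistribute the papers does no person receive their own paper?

!10 is the nearest integer to 10!/e.
10! = 3628800, and 3628800/e ≈ 1334960.92, so !10 = 1334961.

1334961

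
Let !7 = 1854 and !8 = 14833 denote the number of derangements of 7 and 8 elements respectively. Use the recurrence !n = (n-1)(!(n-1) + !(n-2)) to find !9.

133496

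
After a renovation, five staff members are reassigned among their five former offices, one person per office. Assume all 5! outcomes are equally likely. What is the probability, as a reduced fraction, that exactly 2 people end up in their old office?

1/6

Favorable outcomes: C(5,2)·!3 = 10·2 = 20.
Total outcomes: 5! = 120.
Probability = 20/120 = 1/6.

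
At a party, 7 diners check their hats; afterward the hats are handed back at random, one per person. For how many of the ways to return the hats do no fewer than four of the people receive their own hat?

92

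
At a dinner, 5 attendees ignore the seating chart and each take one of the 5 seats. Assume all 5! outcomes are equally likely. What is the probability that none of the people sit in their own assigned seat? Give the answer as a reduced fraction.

11/30

Favorable outcomes: !5 = 44.
Total outcomes: 5! = 120.
Probability = 44/120 = 11/30.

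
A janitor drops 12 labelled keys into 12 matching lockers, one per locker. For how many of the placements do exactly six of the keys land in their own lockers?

244860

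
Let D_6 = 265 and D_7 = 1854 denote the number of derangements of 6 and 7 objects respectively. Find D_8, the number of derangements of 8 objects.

14833

D_8 = (8-1)·(D_7 + D_6) = 7·(1854 + 265) = 7·2119 = 14833.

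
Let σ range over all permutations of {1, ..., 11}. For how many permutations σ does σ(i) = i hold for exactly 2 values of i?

7342280

Pick the 2 fixed positions: C(11,2) = 55 ways.
The remaining 9 must be deranged: !9 = 133496.
Total: 55 × 133496 = 7342280.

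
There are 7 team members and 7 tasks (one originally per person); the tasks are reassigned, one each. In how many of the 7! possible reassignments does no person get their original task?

1854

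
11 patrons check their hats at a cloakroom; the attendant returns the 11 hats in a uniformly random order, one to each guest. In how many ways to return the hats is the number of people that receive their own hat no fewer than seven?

3356

# with exactly i fixed is C(11,i)·!(11-i); sum over i=7..11:
  i=7: C(11,7)·!4 = 330·9 = 2970
  i=8: C(11,8)·!3 = 165·2 = 330
  i=9: C(11,9)·!2 = 55·1 = 55
  i=10: C(11,10)·!1 = 11·0 = 0
  i=11: C(11,11)·!0 = 1·1 = 1
Total = 3356.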